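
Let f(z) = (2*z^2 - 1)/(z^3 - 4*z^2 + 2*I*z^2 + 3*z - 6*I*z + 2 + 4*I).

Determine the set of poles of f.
The singularities of f are the zeros of the denominator. Factoring,
  z^3 - 4*z^2 + 2*I*z^2 + 3*z - 6*I*z + 2 + 4*I = (z - 2)*(z + I)*(z - 2 + I)
so the candidates are z = 2, z = -I, z = 2 - I.

Check the numerator P(z) = 2*z^2 - 1 at each one:
  P(2) = 7 ≠ 0, so z = 2 is a (simple) pole.
  P(-I) = -3 ≠ 0, so z = -I is a (simple) pole.
  P(2 - I) = 5 - 8*I ≠ 0, so z = 2 - I is a (simple) pole.

Poles of f: {-I, 2 - I, 2}

Final answer: {-I, 2 - I, 2}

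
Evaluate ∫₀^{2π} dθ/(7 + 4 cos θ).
Let J = ∫₀^{2π} dθ/(7 + 4 cos θ).
Put z = e^{iθ}: then cos θ = (z + 1/z)/2, dθ = dz/(iz), and z runs once counterclockwise around |z| = 1:
  J = ∮_{|z|=1} 1/(7 + 4*(z + 1/z)/2) · dz/(iz) = (2/i) ∮_{|z|=1} dz/(4*z^2 + 14*z + 4).
The roots of 4*z^2 + 14*z + 4 are z = (-7 ± sqrt(7^2 - 4^2))/4, with sqrt(33) = sqrt(33); their product is 1, so only z₊ = -7/4 + sqrt(33)/4 lies inside the unit circle (z₋ = -7/4 - sqrt(33)/4 lies outside).
z₊ is a simple zero of q(z) = 4*z^2 + 14*z + 4, so Res(1/q, z₊) = 1/q'(z₊) with q'(z) = 8*z + 14; and q'(z₊) = 4*(z₊ - z₋) = 2*sqrt(33).
Therefore J = (2/i) · 2πi · 1/(2*sqrt(33)) = 2*pi/(sqrt(33)) = 2*sqrt(33)*pi/33

Final answer: 2*sqrt(33)*pi/33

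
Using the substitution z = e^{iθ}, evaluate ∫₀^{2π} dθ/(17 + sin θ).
Call the integral J. The integrand is 2π-periodic and we integrate over a full period, so shifting θ does not change the value (θ → θ + π/2 turns sin θ into cos θ). Hence
  J = ∫₀^{2π} dθ/(17 + cos θ).
Put z = e^{iθ}: then cos θ = (z + 1/z)/2, dθ = dz/(iz), and z runs once counterclockwise around |z| = 1:
  J = ∮_{|z|=1} 1/(17 + (z + 1/z)/2) · dz/(iz) = (2/i) ∮_{|z|=1} dz/(z^2 + 34*z + 1).
The roots of z^2 + 34*z + 1 are z = (-17 ± sqrt(17^2 - 1^2)), with sqrt(288) = 12*sqrt(2); their product is 1, so only z₊ = -17 + 12*sqrt(2) lies inside the unit circle (z₋ = -17 - 12*sqrt(2) lies outside).
z₊ is a simple zero of q(z) = z^2 + 34*z + 1, so Res(1/q, z₊) = 1/q'(z₊) with q'(z) = 2*z + 34; and q'(z₊) = (z₊ - z₋) = 24*sqrt(2).
Therefore J = (2/i) · 2πi · 1/(24*sqrt(2)) = 2*pi/(12*sqrt(2)) = sqrt(2)*pi/12

Final answer: sqrt(2)*pi/12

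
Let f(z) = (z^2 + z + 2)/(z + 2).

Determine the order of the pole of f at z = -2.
Factor the denominator:
  z + 2 = (z + 2)

The numerator P(z) = z^2 + z + 2 has P(-2) = 4 ≠ 0, so no factor of (z + 2) cancels.
Near z = -2 we can therefore write f(z) = g(z)/(z + 2) with g analytic at -2 and g(-2) ≠ 0 (g is just the numerator).

Hence z = -2 is a pole of order 1.

Final answer: 1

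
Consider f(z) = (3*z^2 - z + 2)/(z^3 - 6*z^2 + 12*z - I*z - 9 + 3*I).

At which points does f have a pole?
The singularities of f are the zeros of the denominator. Factoring,
  z^3 - 6*z^2 + 12*z - I*z - 9 + 3*I = (z - 2 - I)*(z - 1 + I)*(z - 3)
so the candidates are z = 2 + I, z = 1 - I, z = 3.

Check the numerator P(z) = 3*z^2 - z + 2 at each one:
  P(2 + I) = 9 + 11*I ≠ 0, so z = 2 + I is a (simple) pole.
  P(1 - I) = 1 - 5*I ≠ 0, so z = 1 - I is a (simple) pole.
  P(3) = 26 ≠ 0, so z = 3 is a (simple) pole.

Poles of f: {1 - I, 2 + I, 3}

Final answer: {1 - I, 2 + I, 3}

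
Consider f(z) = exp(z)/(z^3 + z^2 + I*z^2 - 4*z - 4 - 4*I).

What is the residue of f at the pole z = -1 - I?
Write f(z) = P(z)/Q(z) with P(z) = exp(z) and Q(z) = z^3 + z^2 + I*z^2 - 4*z - 4 - 4*I.
The denominator factors as Q(z) = (z + 1 + I)*(z + 2)*(z - 2), so z = -1 - I is a simple zero of Q and P is analytic there; z = -1 - I is therefore a simple pole and
  Res(f, z₀) = P(z₀)/Q'(z₀).

Q'(z) = 3*z^2 + 2*z + 2*I*z - 4, so Q'(-1 - I) = -4 + 2*I.
P(-1 - I) = exp(-1 - I).

Res(f, -1 - I) = (exp(-1 - I))/(-4 + 2*I) = (-1/5 - I/10)*exp(-1 - I)

Final answer: (-1/5 - I/10)*exp(-1 - I)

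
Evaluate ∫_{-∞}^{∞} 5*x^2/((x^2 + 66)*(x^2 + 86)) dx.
pi*(-sqrt(66) + sqrt(86))/4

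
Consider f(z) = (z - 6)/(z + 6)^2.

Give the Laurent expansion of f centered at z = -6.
-12/(z + 6)^2 + 1/(z + 6)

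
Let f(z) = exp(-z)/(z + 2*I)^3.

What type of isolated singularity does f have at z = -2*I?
Write f(z) = g(z)/(z + 2*I)^3 with g(z) = exp(-z).
g is entire and g(-2*I) = exp(2*I) ≠ 0, so no factor of (z + 2*I) cancels: the Laurent expansion of f about z = -2*I starts at the power -3, i.e. lim_{z→z₀} (z - z₀)^3 f(z) = exp(2*I) is finite and nonzero.
So z = -2*I is a pole of order 3.

Final answer: pole of order 3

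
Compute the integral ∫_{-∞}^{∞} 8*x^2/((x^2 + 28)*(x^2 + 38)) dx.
Let f(z) = 8*z^2/((z^2 + 28)*(z^2 + 38)). The denominator has no real zeros and deg Q - deg P = 2 ≥ 2, so the integral of f over the upper semicircle |z| = R tends to 0 as R → ∞. Closing the contour in the upper half-plane,
  ∫_{-∞}^{∞} f(x) dx = 2πi · Σ Res(f, z_k)  over the poles with Im z_k > 0.

Zeros of the denominator: z^2 + 38 = 0 gives z = ±sqrt(38)*I; z^2 + 28 = 0 gives z = ±2*sqrt(7)*I.
Upper half-plane: z = sqrt(38)*I, z = 2*sqrt(7)*I (simple).

Each pole is a simple zero of Q(z) = z^4 + 66*z^2 + 1064, so Res(f, z₀) = P(z₀)/Q'(z₀) with P(z) = 8*z^2, Q'(z) = 4*z^3 + 132*z:
  Res(f, sqrt(38)*I) = (-304)/(-20*sqrt(38)*I) = -2*sqrt(38)*I/5
  Res(f, 2*sqrt(7)*I) = (-224)/(40*sqrt(7)*I) = 4*sqrt(7)*I/5

Sum of residues: 2*I*(-sqrt(38) + 2*sqrt(7))/5
∫_{-∞}^{∞} f(x) dx = 2πi · (2*I*(-sqrt(38) + 2*sqrt(7))/5) = 4*pi*(-2*sqrt(7) + sqrt(38))/5

Final answer: 4*pi*(-2*sqrt(7) + sqrt(38))/5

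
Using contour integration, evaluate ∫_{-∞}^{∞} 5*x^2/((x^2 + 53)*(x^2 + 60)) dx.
5*pi*(-sqrt(53) + 2*sqrt(15))/7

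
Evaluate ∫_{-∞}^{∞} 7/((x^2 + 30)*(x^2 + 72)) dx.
pi*(-5*sqrt(2) + 2*sqrt(30))/360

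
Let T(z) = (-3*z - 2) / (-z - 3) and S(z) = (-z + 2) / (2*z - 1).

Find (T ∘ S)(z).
(T ∘ S)(z) = T(S(z)) = ((-3)*S(z) + (-2))/((-1)*S(z) + (-3)). Multiply numerator and denominator by 2*z - 1:
  numerator:   (-3)*(-z + 2) + (-2)*(2*z - 1) = -z - 4
  denominator: (-1)*(-z + 2) + (-3)*(2*z - 1) = -5*z + 1
(T ∘ S)(z) = (-z - 4)/(-5*z + 1) = (z + 4)/(5*z - 1)

Final answer: (z + 4)/(5*z - 1)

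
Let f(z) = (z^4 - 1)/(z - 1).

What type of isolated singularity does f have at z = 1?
The numerator vanishes at z = 1 ((1)^4 = 1), so it is divisible by z - 1:
  z^4 - 1 = (z - 1)*(z^3 + z^2 + z + 1)
Hence for z ≠ 1, f(z) = z^3 + z^2 + z + 1, a polynomial, and lim_{z→1} f(z) = 4 is finite.
So the singularity is removable.

Final answer: removable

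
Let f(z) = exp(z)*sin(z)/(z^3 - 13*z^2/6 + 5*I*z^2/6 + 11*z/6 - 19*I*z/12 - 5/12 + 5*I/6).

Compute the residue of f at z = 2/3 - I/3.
(648/493 + 468*I/493)*exp(2/3 - I/3)*sin(2/3 - I/3)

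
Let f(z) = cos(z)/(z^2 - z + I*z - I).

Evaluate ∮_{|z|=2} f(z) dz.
By the residue theorem, ∮_C f(z) dz = 2πi · (sum of the residues of f at the poles inside |z| = 2).

The denominator factors as (z + I)*(z - 1), so the singularities of f are simple poles at z = -I, z = 1.
  |-I|² = 1 < 4 = 2², so this pole is inside the contour.
  |1|² = 1 < 4 = 2², so this pole is inside the contour.

With P(z) = cos(z) and Q(z) = z^2 - z + I*z - I, each pole is simple, so Res(f, z₀) = P(z₀)/Q'(z₀) with Q'(z) = 2*z - 1 + I.
  Res(f, -I) = P(-I)/Q'(-I) = (cosh(1))/(-1 - I) = (-1/2 + I/2)*cosh(1)
  Res(f, 1) = P(1)/Q'(1) = (cos(1))/(1 + I) = (1/2 - I/2)*cos(1)

Sum of residues inside C: (1/2 - I/2)*cos(1) + (-1/2 + I/2)*cosh(1)
∮_C f(z) dz = 2πi · ((1/2 - I/2)*cos(1) + (-1/2 + I/2)*cosh(1)) = pi*(-1 - I)*cosh(1) + pi*(1 + I)*cos(1)

Final answer: pi*(-1 - I)*cosh(1) + pi*(1 + I)*cos(1)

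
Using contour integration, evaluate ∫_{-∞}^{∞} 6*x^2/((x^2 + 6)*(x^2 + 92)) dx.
Let f(z) = 6*z^2/((z^2 + 6)*(z^2 + 92)). The denominator has no real zeros and deg Q - deg P = 2 ≥ 2, so the integral of f over the upper semicircle |z| = R tends to 0 as R → ∞. Closing the contour in the upper half-plane,
  ∫_{-∞}^{∞} f(x) dx = 2πi · Σ Res(f, z_k)  over the poles with Im z_k > 0.

Zeros of the denominator: z^2 + 92 = 0 gives z = ±2*sqrt(23)*I; z^2 + 6 = 0 gives z = ±sqrt(6)*I.
Upper half-plane: z = 2*sqrt(23)*I, z = sqrt(6)*I (simple).

Each pole is a simple zero of Q(z) = z^4 + 98*z^2 + 552, so Res(f, z₀) = P(z₀)/Q'(z₀) with P(z) = 6*z^2, Q'(z) = 4*z^3 + 196*z:
  Res(f, 2*sqrt(23)*I) = (-552)/(-344*sqrt(23)*I) = -3*sqrt(23)*I/43
  Res(f, sqrt(6)*I) = (-36)/(172*sqrt(6)*I) = 3*sqrt(6)*I/86

Sum of residues: 3*I*(-2*sqrt(23) + sqrt(6))/86
∫_{-∞}^{∞} f(x) dx = 2πi · (3*I*(-2*sqrt(23) + sqrt(6))/86) = 3*pi*(-sqrt(6) + 2*sqrt(23))/43

Final answer: 3*pi*(-sqrt(6) + 2*sqrt(23))/43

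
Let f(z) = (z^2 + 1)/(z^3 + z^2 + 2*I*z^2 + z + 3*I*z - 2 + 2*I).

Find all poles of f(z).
The singularities of f are the zeros of the denominator. Factoring,
  z^3 + z^2 + 2*I*z^2 + z + 3*I*z - 2 + 2*I = (z + 2*I)*(z + I)*(z + 1 - I)
so the candidates are z = -2*I, z = -I, z = -1 + I.

Check the numerator P(z) = z^2 + 1 at each one:
  P(-2*I) = -3 ≠ 0, so z = -2*I is a (simple) pole.
  P(-I) = 0, so the factor (z + I) cancels and z = -I is only a removable singularity, not a pole.
  P(-1 + I) = 1 - 2*I ≠ 0, so z = -1 + I is a (simple) pole.

Poles of f: {-1 + I, -2*I}

Final answer: {-1 + I, -2*I}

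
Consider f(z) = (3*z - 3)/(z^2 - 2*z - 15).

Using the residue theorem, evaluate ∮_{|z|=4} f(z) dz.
By the residue theorem, ∮_C f(z) dz = 2πi · (sum of the residues of f at the poles inside |z| = 4).

The denominator factors as (z + 3)*(z - 5), so the singularities of f are simple poles at z = -3, z = 5.
  |-3|² = 9 < 16 = 4², so this pole is inside the contour.
  |5|² = 25 > 16 = 4², so this pole is outside the contour.

With P(z) = 3*z - 3 and Q(z) = z^2 - 2*z - 15, each pole is simple, so Res(f, z₀) = P(z₀)/Q'(z₀) with Q'(z) = 2*z - 2.
  Res(f, -3) = P(-3)/Q'(-3) = (-12)/(-8) = 3/2

∮_C f(z) dz = 2πi · (3/2) = 3*I*pi

Final answer: 3*I*pi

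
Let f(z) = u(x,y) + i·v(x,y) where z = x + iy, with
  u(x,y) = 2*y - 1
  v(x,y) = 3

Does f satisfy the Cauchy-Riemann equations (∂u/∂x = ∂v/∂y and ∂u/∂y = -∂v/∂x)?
∂u/∂x = 0
∂v/∂y = 0
∂u/∂y = 2
∂v/∂x = 0
∂u/∂y ≠ -∂v/∂x; the Cauchy-Riemann equations are not satisfied, so f is not analytic.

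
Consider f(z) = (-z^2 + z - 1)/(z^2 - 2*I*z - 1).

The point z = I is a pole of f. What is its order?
Factor the denominator:
  z^2 - 2*I*z - 1 = (z - I)^2

The numerator P(z) = -z^2 + z - 1 has P(I) = I ≠ 0, so no factor of (z - I) cancels.
Near z = I we can therefore write f(z) = g(z)/(z - I)^2 with g analytic at I and g(I) ≠ 0 (g is just the numerator).

Hence z = I is a pole of order 2.

Final answer: 2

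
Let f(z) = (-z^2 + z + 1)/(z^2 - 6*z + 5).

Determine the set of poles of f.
{1, 5}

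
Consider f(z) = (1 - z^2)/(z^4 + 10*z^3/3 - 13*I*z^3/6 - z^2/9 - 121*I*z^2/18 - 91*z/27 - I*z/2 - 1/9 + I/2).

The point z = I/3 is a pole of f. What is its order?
2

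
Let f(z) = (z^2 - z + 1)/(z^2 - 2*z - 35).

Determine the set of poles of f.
The singularities of f are the zeros of the denominator. Factoring,
  z^2 - 2*z - 35 = (z + 5)*(z - 7)
so the candidates are z = -5, z = 7.

Check the numerator P(z) = z^2 - z + 1 at each one:
  P(-5) = 31 ≠ 0, so z = -5 is a (simple) pole.
  P(7) = 43 ≠ 0, so z = 7 is a (simple) pole.

Poles of f: {-5, 7}

Final answer: {-5, 7}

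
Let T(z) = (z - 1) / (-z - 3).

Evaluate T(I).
Substitute z = I:
  numerator:   (I) - 1 = -1 + I
  denominator: -(I) - 3 = -3 - I
T(I) = (-1 + I)/(-3 - I); multiplying numerator and denominator by the conjugate -3 + I gives (2 - 4*I)/10 = 1/5 - 2*I/5

Final answer: 1/5 - 2*I/5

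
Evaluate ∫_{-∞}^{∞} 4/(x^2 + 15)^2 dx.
Let f(z) = 4/(z^2 + 15)^2. The denominator has no real zeros and deg Q - deg P = 4 ≥ 2, so the integral of f over the upper semicircle |z| = R tends to 0 as R → ∞. Closing the contour in the upper half-plane,
  ∫_{-∞}^{∞} f(x) dx = 2πi · Σ Res(f, z_k)  over the poles with Im z_k > 0.

Zeros of the denominator: z^2 + 15 = 0 gives z = ±sqrt(15)*I.
Upper half-plane: z = sqrt(15)*I (a pole of order 2).

Write f(z) = g(z)/(z - sqrt(15)*I)^2 with g(z) = 4/(z + sqrt(15)*I)^2. For a double pole, Res(f, z₀) = g'(z₀):
  g'(z) = -8/(z + sqrt(15)*I)^3
  Res(f, sqrt(15)*I) = g'(sqrt(15)*I) = -sqrt(15)*I/225

∫_{-∞}^{∞} f(x) dx = 2πi · (-sqrt(15)*I/225) = 2*sqrt(15)*pi/225

Final answer: 2*sqrt(15)*pi/225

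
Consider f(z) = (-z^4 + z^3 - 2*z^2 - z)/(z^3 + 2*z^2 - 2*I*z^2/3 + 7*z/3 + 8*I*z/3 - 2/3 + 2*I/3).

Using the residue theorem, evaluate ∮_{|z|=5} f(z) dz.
pi*(-12 - 94*I/9)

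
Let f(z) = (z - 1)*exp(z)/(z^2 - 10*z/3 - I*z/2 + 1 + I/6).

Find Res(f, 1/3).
Write f(z) = P(z)/Q(z) with P(z) = (z - 1)*exp(z) and Q(z) = z^2 - 10*z/3 - I*z/2 + 1 + I/6.
The denominator factors as Q(z) = (z - 1/3)*(z - 3 - I/2), so z = 1/3 is a simple zero of Q and P is analytic there; z = 1/3 is therefore a simple pole and
  Res(f, z₀) = P(z₀)/Q'(z₀).

Q'(z) = 2*z - 10/3 - I/2, so Q'(1/3) = -8/3 - I/2.
P(1/3) = -2*exp(1/3)/3.

Res(f, 1/3) = (-2*exp(1/3)/3)/(-8/3 - I/2) = (64/265 - 12*I/265)*exp(1/3)

Final answer: (64/265 - 12*I/265)*exp(1/3)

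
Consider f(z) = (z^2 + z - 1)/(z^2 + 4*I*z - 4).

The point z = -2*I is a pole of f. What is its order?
Factor the denominator:
  z^2 + 4*I*z - 4 = (z + 2*I)^2

The numerator P(z) = z^2 + z - 1 has P(-2*I) = -5 - 2*I ≠ 0, so no factor of (z + 2*I) cancels.
Near z = -2*I we can therefore write f(z) = g(z)/(z + 2*I)^2 with g analytic at -2*I and g(-2*I) ≠ 0 (g is just the numerator).

Hence z = -2*I is a pole of order 2.

Final answer: 2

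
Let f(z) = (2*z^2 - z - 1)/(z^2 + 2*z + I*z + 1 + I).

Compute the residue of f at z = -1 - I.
Write f(z) = P(z)/Q(z) with P(z) = 2*z^2 - z - 1 and Q(z) = z^2 + 2*z + I*z + 1 + I.
The denominator factors as Q(z) = (z + 1 + I)*(z + 1), so z = -1 - I is a simple zero of Q and P is analytic there; z = -1 - I is therefore a simple pole and
  Res(f, z₀) = P(z₀)/Q'(z₀).

Q'(z) = 2*z + 2 + I, so Q'(-1 - I) = -I.
P(-1 - I) = 5*I.

Res(f, -1 - I) = (5*I)/(-I) = -5

Final answer: -5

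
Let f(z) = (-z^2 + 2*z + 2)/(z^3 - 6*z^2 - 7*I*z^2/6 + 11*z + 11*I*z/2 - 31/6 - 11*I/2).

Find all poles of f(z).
The singularities of f are the zeros of the denominator. Factoring,
  z^3 - 6*z^2 - 7*I*z^2/6 + 11*z + 11*I*z/2 - 31/6 - 11*I/2 = (z - 2 - I)*(z - 1 - I/2)*(z - 3 + I/3)
so the candidates are z = 2 + I, z = 1 + I/2, z = 3 - I/3.

Check the numerator P(z) = -z^2 + 2*z + 2 at each one:
  P(2 + I) = 3 - 2*I ≠ 0, so z = 2 + I is a (simple) pole.
  P(1 + I/2) = 13/4 ≠ 0, so z = 1 + I/2 is a (simple) pole.
  P(3 - I/3) = -8/9 + 4*I/3 ≠ 0, so z = 3 - I/3 is a (simple) pole.

Poles of f: {1 + I/2, 2 + I, 3 - I/3}

Final answer: {1 + I/2, 2 + I, 3 - I/3}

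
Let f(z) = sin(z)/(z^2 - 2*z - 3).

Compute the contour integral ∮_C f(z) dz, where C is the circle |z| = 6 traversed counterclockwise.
By the residue theorem, ∮_C f(z) dz = 2πi · (sum of the residues of f at the poles inside |z| = 6).

The denominator factors as (z - 3)*(z + 1), so the singularities of f are simple poles at z = 3, z = -1.
  |3|² = 9 < 36 = 6², so this pole is inside the contour.
  |-1|² = 1 < 36 = 6², so this pole is inside the contour.

With P(z) = sin(z) and Q(z) = z^2 - 2*z - 3, each pole is simple, so Res(f, z₀) = P(z₀)/Q'(z₀) with Q'(z) = 2*z - 2.
  Res(f, 3) = P(3)/Q'(3) = (sin(3))/(4) = sin(3)/4
  Res(f, -1) = P(-1)/Q'(-1) = (-sin(1))/(-4) = sin(1)/4

Sum of residues inside C: sin(3)/4 + sin(1)/4
∮_C f(z) dz = 2πi · (sin(3)/4 + sin(1)/4) = I*pi*sin(3)/2 + I*pi*sin(1)/2

Final answer: I*pi*sin(3)/2 + I*pi*sin(1)/2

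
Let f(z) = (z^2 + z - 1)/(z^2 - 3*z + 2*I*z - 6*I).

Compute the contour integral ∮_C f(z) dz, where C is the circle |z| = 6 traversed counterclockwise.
pi*(4 + 8*I)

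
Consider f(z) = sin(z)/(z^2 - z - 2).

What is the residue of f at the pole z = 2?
Write f(z) = P(z)/Q(z) with P(z) = sin(z) and Q(z) = z^2 - z - 2.
The denominator factors as Q(z) = (z - 2)*(z + 1), so z = 2 is a simple zero of Q and P is analytic there; z = 2 is therefore a simple pole and
  Res(f, z₀) = P(z₀)/Q'(z₀).

Q'(z) = 2*z - 1, so Q'(2) = 3.
P(2) = sin(2).

Res(f, 2) = (sin(2))/(3) = sin(2)/3

Final answer: sin(2)/3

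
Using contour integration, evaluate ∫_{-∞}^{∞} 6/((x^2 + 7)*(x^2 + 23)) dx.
3*pi*(-7*sqrt(23) + 23*sqrt(7))/1288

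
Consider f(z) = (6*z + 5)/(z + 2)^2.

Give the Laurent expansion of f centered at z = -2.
Put w = z - (-2), i.e. z = w - 2. The denominator is w^2, so it suffices to rewrite the numerator in powers of w.

P(z) = 6*z + 5
P(w - 2) = -7 + 6*w

Dividing each term by w^2:
  f = -7/w^2 + 6/w

Substituting back w = z + 2:
  f(z) = -7/(z + 2)^2 + 6/(z + 2)

The series is finite because the numerator is a polynomial; the negative powers form the principal part, and the coefficient of 1/(z + 2) gives Res(f, -2) = 6.

Final answer: -7/(z + 2)^2 + 6/(z + 2)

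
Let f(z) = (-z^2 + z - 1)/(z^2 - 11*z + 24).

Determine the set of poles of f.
The singularities of f are the zeros of the denominator. Factoring,
  z^2 - 11*z + 24 = (z - 3)*(z - 8)
so the candidates are z = 3, z = 8.

Check the numerator P(z) = -z^2 + z - 1 at each one:
  P(3) = -7 ≠ 0, so z = 3 is a (simple) pole.
  P(8) = -57 ≠ 0, so z = 8 is a (simple) pole.

Poles of f: {3, 8}

Final answer: {3, 8}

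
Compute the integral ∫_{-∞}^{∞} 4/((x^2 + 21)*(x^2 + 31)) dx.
Let f(z) = 4/((z^2 + 21)*(z^2 + 31)). The denominator has no real zeros and deg Q - deg P = 4 ≥ 2, so the integral of f over the upper semicircle |z| = R tends to 0 as R → ∞. Closing the contour in the upper half-plane,
  ∫_{-∞}^{∞} f(x) dx = 2πi · Σ Res(f, z_k)  over the poles with Im z_k > 0.

Zeros of the denominator: z^2 + 21 = 0 gives z = ±sqrt(21)*I; z^2 + 31 = 0 gives z = ±sqrt(31)*I.
Upper half-plane: z = sqrt(21)*I, z = sqrt(31)*I (simple).

Each pole is a simple zero of Q(z) = z^4 + 52*z^2 + 651, so Res(f, z₀) = P(z₀)/Q'(z₀) with P(z) = 4, Q'(z) = 4*z^3 + 104*z:
  Res(f, sqrt(21)*I) = (4)/(20*sqrt(21)*I) = -sqrt(21)*I/105
  Res(f, sqrt(31)*I) = (4)/(-20*sqrt(31)*I) = sqrt(31)*I/155

Sum of residues: I*(-sqrt(21)/105 + sqrt(31)/155)
∫_{-∞}^{∞} f(x) dx = 2πi · (I*(-sqrt(21)/105 + sqrt(31)/155)) = 2*pi*(-21*sqrt(31) + 31*sqrt(21))/3255

Final answer: 2*pi*(-21*sqrt(31) + 31*sqrt(21))/3255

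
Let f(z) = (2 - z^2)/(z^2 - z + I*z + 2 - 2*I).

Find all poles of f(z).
The singularities of f are the zeros of the denominator. Factoring,
  z^2 - z + I*z + 2 - 2*I = (z - 1 - I)*(z + 2*I)
so the candidates are z = 1 + I, z = -2*I.

Check the numerator P(z) = 2 - z^2 at each one:
  P(1 + I) = 2 - 2*I ≠ 0, so z = 1 + I is a (simple) pole.
  P(-2*I) = 6 ≠ 0, so z = -2*I is a (simple) pole.

Poles of f: {-2*I, 1 + I}

Final answer: {-2*I, 1 + I}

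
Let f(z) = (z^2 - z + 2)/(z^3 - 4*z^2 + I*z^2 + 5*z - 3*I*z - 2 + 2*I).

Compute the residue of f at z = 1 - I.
Write f(z) = P(z)/Q(z) with P(z) = z^2 - z + 2 and Q(z) = z^3 - 4*z^2 + I*z^2 + 5*z - 3*I*z - 2 + 2*I.
The denominator factors as Q(z) = (z - 1 + I)*(z - 1)*(z - 2), so z = 1 - I is a simple zero of Q and P is analytic there; z = 1 - I is therefore a simple pole and
  Res(f, z₀) = P(z₀)/Q'(z₀).

Q'(z) = 3*z^2 - 8*z + 2*I*z + 5 - 3*I, so Q'(1 - I) = -1 + I.
P(1 - I) = 1 - I.

Res(f, 1 - I) = (1 - I)/(-1 + I) = -1

Final answer: -1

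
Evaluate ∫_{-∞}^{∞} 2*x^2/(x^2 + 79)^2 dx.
Let f(z) = 2*z^2/(z^2 + 79)^2. The denominator has no real zeros and deg Q - deg P = 2 ≥ 2, so the integral of f over the upper semicircle |z| = R tends to 0 as R → ∞. Closing the contour in the upper half-plane,
  ∫_{-∞}^{∞} f(x) dx = 2πi · Σ Res(f, z_k)  over the poles with Im z_k > 0.

Zeros of the denominator: z^2 + 79 = 0 gives z = ±sqrt(79)*I.
Upper half-plane: z = sqrt(79)*I (a pole of order 2).

Write f(z) = g(z)/(z - sqrt(79)*I)^2 with g(z) = 2*z^2/(z + sqrt(79)*I)^2. For a double pole, Res(f, z₀) = g'(z₀):
  g'(z) = 4*sqrt(79)*I*z/(z + sqrt(79)*I)^3
  Res(f, sqrt(79)*I) = g'(sqrt(79)*I) = -sqrt(79)*I/158

∫_{-∞}^{∞} f(x) dx = 2πi · (-sqrt(79)*I/158) = sqrt(79)*pi/79

Final answer: sqrt(79)*pi/79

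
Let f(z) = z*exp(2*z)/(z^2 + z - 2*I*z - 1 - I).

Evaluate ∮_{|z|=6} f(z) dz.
-2*pi*exp(2*I) + pi*(2 + 2*I)*exp(-2 + 2*I)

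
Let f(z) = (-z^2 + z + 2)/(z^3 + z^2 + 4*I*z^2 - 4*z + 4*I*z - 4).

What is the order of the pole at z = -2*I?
Factor the denominator:
  z^3 + z^2 + 4*I*z^2 - 4*z + 4*I*z - 4 = (z + 2*I)^2*(z + 1)

The numerator P(z) = -z^2 + z + 2 has P(-2*I) = 6 - 2*I ≠ 0, so no factor of (z + 2*I) cancels.
Near z = -2*I we can therefore write f(z) = g(z)/(z + 2*I)^2 with g analytic at -2*I and g(-2*I) ≠ 0 (g is the numerator divided by the remaining denominator factors).

Hence z = -2*I is a pole of order 2.

Final answer: 2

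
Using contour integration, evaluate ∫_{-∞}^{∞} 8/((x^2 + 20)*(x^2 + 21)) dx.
Let f(z) = 8/((z^2 + 20)*(z^2 + 21)). The denominator has no real zeros and deg Q - deg P = 4 ≥ 2, so the integral of f over the upper semicircle |z| = R tends to 0 as R → ∞. Closing the contour in the upper half-plane,
  ∫_{-∞}^{∞} f(x) dx = 2πi · Σ Res(f, z_k)  over the poles with Im z_k > 0.

Zeros of the denominator: z^2 + 20 = 0 gives z = ±2*sqrt(5)*I; z^2 + 21 = 0 gives z = ±sqrt(21)*I.
Upper half-plane: z = sqrt(21)*I, z = 2*sqrt(5)*I (simple).

Each pole is a simple zero of Q(z) = z^4 + 41*z^2 + 420, so Res(f, z₀) = P(z₀)/Q'(z₀) with P(z) = 8, Q'(z) = 4*z^3 + 82*z:
  Res(f, sqrt(21)*I) = (8)/(-2*sqrt(21)*I) = 4*sqrt(21)*I/21
  Res(f, 2*sqrt(5)*I) = (8)/(4*sqrt(5)*I) = -2*sqrt(5)*I/5

Sum of residues: 2*I*(-21*sqrt(5) + 10*sqrt(21))/105
∫_{-∞}^{∞} f(x) dx = 2πi · (2*I*(-21*sqrt(5) + 10*sqrt(21))/105) = 4*pi*(-10*sqrt(21) + 21*sqrt(5))/105

Final answer: 4*pi*(-10*sqrt(21) + 21*sqrt(5))/105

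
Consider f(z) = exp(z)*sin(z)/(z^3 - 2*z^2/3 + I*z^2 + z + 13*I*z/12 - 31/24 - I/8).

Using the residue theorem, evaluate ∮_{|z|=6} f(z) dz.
pi*(360/481 + 384*I/481)*exp(1/2 - I/2)*sin(1/2 - I/2) + pi*(612/1781 + 372*I/1781)*exp(-1/2 + I)*sin(1/2 - I) + pi*(-2052/5069 - 2988*I/5069)*exp(2/3 - 3*I/2)*sin(2/3 - 3*I/2)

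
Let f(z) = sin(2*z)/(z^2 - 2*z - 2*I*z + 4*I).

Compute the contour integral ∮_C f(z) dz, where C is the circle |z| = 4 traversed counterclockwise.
By the residue theorem, ∮_C f(z) dz = 2πi · (sum of the residues of f at the poles inside |z| = 4).

The denominator factors as (z - 2)*(z - 2*I), so the singularities of f are simple poles at z = 2, z = 2*I.
  |2|² = 4 < 16 = 4², so this pole is inside the contour.
  |2*I|² = 4 < 16 = 4², so this pole is inside the contour.

With P(z) = sin(2*z) and Q(z) = z^2 - 2*z - 2*I*z + 4*I, each pole is simple, so Res(f, z₀) = P(z₀)/Q'(z₀) with Q'(z) = 2*z - 2 - 2*I.
  Res(f, 2) = P(2)/Q'(2) = (sin(4))/(2 - 2*I) = (1/4 + I/4)*sin(4)
  Res(f, 2*I) = P(2*I)/Q'(2*I) = (I*sinh(4))/(-2 + 2*I) = (1/4 - I/4)*sinh(4)

Sum of residues inside C: (1/4 - I/4)*sinh(4) + (1/4 + I/4)*sin(4)
∮_C f(z) dz = 2πi · ((1/4 - I/4)*sinh(4) + (1/4 + I/4)*sin(4)) = pi*(-1/2 + I/2)*sin(4) + pi*(1/2 + I/2)*sinh(4)

Final answer: pi*(-1/2 + I/2)*sin(4) + pi*(1/2 + I/2)*sinh(4)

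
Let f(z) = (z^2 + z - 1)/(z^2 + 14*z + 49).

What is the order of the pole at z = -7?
Factor the denominator:
  z^2 + 14*z + 49 = (z + 7)^2

The numerator P(z) = z^2 + z - 1 has P(-7) = 41 ≠ 0, so no factor of (z + 7) cancels.
Near z = -7 we can therefore write f(z) = g(z)/(z + 7)^2 with g analytic at -7 and g(-7) ≠ 0 (g is just the numerator).

Hence z = -7 is a pole of order 2.

Final answer: 2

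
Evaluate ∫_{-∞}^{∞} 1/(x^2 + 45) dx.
Let f(z) = 1/(z^2 + 45). The denominator has no real zeros and deg Q - deg P = 2 ≥ 2, so the integral of f over the upper semicircle |z| = R tends to 0 as R → ∞. Closing the contour in the upper half-plane,
  ∫_{-∞}^{∞} f(x) dx = 2πi · Σ Res(f, z_k)  over the poles with Im z_k > 0.

Zeros of the denominator: z^2 + 45 = 0 gives z = ±3*sqrt(5)*I.
Upper half-plane: z = 3*sqrt(5)*I (simple).

Each pole is a simple zero of Q(z) = z^2 + 45, so Res(f, z₀) = P(z₀)/Q'(z₀) with P(z) = 1, Q'(z) = 2*z:
  Res(f, 3*sqrt(5)*I) = (1)/(6*sqrt(5)*I) = -sqrt(5)*I/30

∫_{-∞}^{∞} f(x) dx = 2πi · (-sqrt(5)*I/30) = sqrt(5)*pi/15

Final answer: sqrt(5)*pi/15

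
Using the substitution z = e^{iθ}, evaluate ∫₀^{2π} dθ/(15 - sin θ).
Call the integral J. The integrand is 2π-periodic and we integrate over a full period, so shifting θ does not change the value (θ → θ + π/2 turns sin θ into cos θ; θ → θ + π flips the sign of the trig term). Hence
  J = ∫₀^{2π} dθ/(15 + cos θ).
Put z = e^{iθ}: then cos θ = (z + 1/z)/2, dθ = dz/(iz), and z runs once counterclockwise around |z| = 1:
  J = ∮_{|z|=1} 1/(15 + (z + 1/z)/2) · dz/(iz) = (2/i) ∮_{|z|=1} dz/(z^2 + 30*z + 1).
The roots of z^2 + 30*z + 1 are z = (-15 ± sqrt(15^2 - 1^2)), with sqrt(224) = 4*sqrt(14); their product is 1, so only z₊ = -15 + 4*sqrt(14) lies inside the unit circle (z₋ = -15 - 4*sqrt(14) lies outside).
z₊ is a simple zero of q(z) = z^2 + 30*z + 1, so Res(1/q, z₊) = 1/q'(z₊) with q'(z) = 2*z + 30; and q'(z₊) = (z₊ - z₋) = 8*sqrt(14).
Therefore J = (2/i) · 2πi · 1/(8*sqrt(14)) = 2*pi/(4*sqrt(14)) = sqrt(14)*pi/28

Final answer: sqrt(14)*pi/28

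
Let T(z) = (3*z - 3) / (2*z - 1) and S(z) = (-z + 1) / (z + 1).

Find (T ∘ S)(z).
(T ∘ S)(z) = T(S(z)) = ((3)*S(z) + (-3))/((2)*S(z) + (-1)). Multiply numerator and denominator by z + 1:
  numerator:   (3)*(-z + 1) + (-3)*(z + 1) = -6*z
  denominator: (2)*(-z + 1) + (-1)*(z + 1) = -3*z + 1
(T ∘ S)(z) = -6*z/(-3*z + 1) = 6*z/(3*z - 1)

Final answer: 6*z/(3*z - 1)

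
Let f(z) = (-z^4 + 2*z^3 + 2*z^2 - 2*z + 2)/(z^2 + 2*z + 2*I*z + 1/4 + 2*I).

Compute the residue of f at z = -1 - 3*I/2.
-57/4 + 327*I/16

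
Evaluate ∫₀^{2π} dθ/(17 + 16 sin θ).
2*sqrt(33)*pi/33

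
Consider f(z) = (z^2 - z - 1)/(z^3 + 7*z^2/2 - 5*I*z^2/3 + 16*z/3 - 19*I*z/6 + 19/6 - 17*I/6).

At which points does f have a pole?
{-3/2 + 2*I, -1 - I, -1 + 2*I/3}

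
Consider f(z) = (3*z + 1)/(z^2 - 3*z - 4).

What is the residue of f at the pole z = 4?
Write f(z) = P(z)/Q(z) with P(z) = 3*z + 1 and Q(z) = z^2 - 3*z - 4.
The denominator factors as Q(z) = (z + 1)*(z - 4), so z = 4 is a simple zero of Q and P is analytic there; z = 4 is therefore a simple pole and
  Res(f, z₀) = P(z₀)/Q'(z₀).

Q'(z) = 2*z - 3, so Q'(4) = 5.
P(4) = 13.

Res(f, 4) = (13)/(5) = 13/5

Final answer: 13/5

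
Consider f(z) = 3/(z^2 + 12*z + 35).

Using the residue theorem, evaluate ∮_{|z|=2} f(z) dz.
0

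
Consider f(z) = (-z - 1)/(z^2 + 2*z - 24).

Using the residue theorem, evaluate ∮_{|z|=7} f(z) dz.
-2*I*pi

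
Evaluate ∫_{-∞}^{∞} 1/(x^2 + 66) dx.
Let f(z) = 1/(z^2 + 66). The denominator has no real zeros and deg Q - deg P = 2 ≥ 2, so the integral of f over the upper semicircle |z| = R tends to 0 as R → ∞. Closing the contour in the upper half-plane,
  ∫_{-∞}^{∞} f(x) dx = 2πi · Σ Res(f, z_k)  over the poles with Im z_k > 0.

Zeros of the denominator: z^2 + 66 = 0 gives z = ±sqrt(66)*I.
Upper half-plane: z = sqrt(66)*I (simple).

Each pole is a simple zero of Q(z) = z^2 + 66, so Res(f, z₀) = P(z₀)/Q'(z₀) with P(z) = 1, Q'(z) = 2*z:
  Res(f, sqrt(66)*I) = (1)/(2*sqrt(66)*I) = -sqrt(66)*I/132

∫_{-∞}^{∞} f(x) dx = 2πi · (-sqrt(66)*I/132) = sqrt(66)*pi/66

Final answer: sqrt(66)*pi/66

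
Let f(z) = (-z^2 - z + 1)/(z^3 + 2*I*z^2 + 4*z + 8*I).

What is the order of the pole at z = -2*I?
Factor the denominator:
  z^3 + 2*I*z^2 + 4*z + 8*I = (z + 2*I)^2*(z - 2*I)

The numerator P(z) = -z^2 - z + 1 has P(-2*I) = 5 + 2*I ≠ 0, so no factor of (z + 2*I) cancels.
Near z = -2*I we can therefore write f(z) = g(z)/(z + 2*I)^2 with g analytic at -2*I and g(-2*I) ≠ 0 (g is the numerator divided by the remaining denominator factors).

Hence z = -2*I is a pole of order 2.

Final answer: 2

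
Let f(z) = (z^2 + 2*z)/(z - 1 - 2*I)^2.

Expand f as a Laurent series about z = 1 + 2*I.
Put w = z - (1 + 2*I), i.e. z = w + 1 + 2*I. The denominator is w^2, so it suffices to rewrite the numerator in powers of w.

P(z) = z^2 + 2*z
P(w + 1 + 2*I) = -1 + 8*I + (4 + 4*I)*w + w^2

Dividing each term by w^2:
  f = (-1 + 8*I)/w^2 + (4 + 4*I)/w + 1

Substituting back w = z - 1 - 2*I:
  f(z) = (-1 + 8*I)/(z - 1 - 2*I)^2 + (4 + 4*I)/(z - 1 - 2*I) + 1

The series is finite because the numerator is a polynomial; the negative powers form the principal part, and the coefficient of 1/(z - 1 - 2*I) gives Res(f, 1 + 2*I) = 4 + 4*I.

Final answer: (-1 + 8*I)/(z - 1 - 2*I)^2 + (4 + 4*I)/(z - 1 - 2*I) + 1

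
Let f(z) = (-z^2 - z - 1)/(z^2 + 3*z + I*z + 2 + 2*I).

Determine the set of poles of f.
{-2, -1 - I}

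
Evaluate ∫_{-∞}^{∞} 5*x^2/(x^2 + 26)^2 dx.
5*sqrt(26)*pi/52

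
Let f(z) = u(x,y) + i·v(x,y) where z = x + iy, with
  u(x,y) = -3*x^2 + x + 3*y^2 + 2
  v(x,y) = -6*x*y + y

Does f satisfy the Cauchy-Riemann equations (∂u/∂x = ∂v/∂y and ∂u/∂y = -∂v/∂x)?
∂u/∂x = 1 - 6*x
∂v/∂y = 1 - 6*x
∂u/∂y = 6*y
∂v/∂x = -6*y
∂u/∂x = ∂v/∂y and ∂u/∂y = -∂v/∂x hold identically; f is analytic.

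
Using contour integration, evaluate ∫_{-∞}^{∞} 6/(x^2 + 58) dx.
Let f(z) = 6/(z^2 + 58). The denominator has no real zeros and deg Q - deg P = 2 ≥ 2, so the integral of f over the upper semicircle |z| = R tends to 0 as R → ∞. Closing the contour in the upper half-plane,
  ∫_{-∞}^{∞} f(x) dx = 2πi · Σ Res(f, z_k)  over the poles with Im z_k > 0.

Zeros of the denominator: z^2 + 58 = 0 gives z = ±sqrt(58)*I.
Upper half-plane: z = sqrt(58)*I (simple).

Each pole is a simple zero of Q(z) = z^2 + 58, so Res(f, z₀) = P(z₀)/Q'(z₀) with P(z) = 6, Q'(z) = 2*z:
  Res(f, sqrt(58)*I) = (6)/(2*sqrt(58)*I) = -3*sqrt(58)*I/58

∫_{-∞}^{∞} f(x) dx = 2πi · (-3*sqrt(58)*I/58) = 3*sqrt(58)*pi/29

Final answer: 3*sqrt(58)*pi/29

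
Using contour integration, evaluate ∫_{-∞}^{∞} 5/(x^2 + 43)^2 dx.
Let f(z) = 5/(z^2 + 43)^2. The denominator has no real zeros and deg Q - deg P = 4 ≥ 2, so the integral of f over the upper semicircle |z| = R tends to 0 as R → ∞. Closing the contour in the upper half-plane,
  ∫_{-∞}^{∞} f(x) dx = 2πi · Σ Res(f, z_k)  over the poles with Im z_k > 0.

Zeros of the denominator: z^2 + 43 = 0 gives z = ±sqrt(43)*I.
Upper half-plane: z = sqrt(43)*I (a pole of order 2).

Write f(z) = g(z)/(z - sqrt(43)*I)^2 with g(z) = 5/(z + sqrt(43)*I)^2. For a double pole, Res(f, z₀) = g'(z₀):
  g'(z) = -10/(z + sqrt(43)*I)^3
  Res(f, sqrt(43)*I) = g'(sqrt(43)*I) = -5*sqrt(43)*I/7396

∫_{-∞}^{∞} f(x) dx = 2πi · (-5*sqrt(43)*I/7396) = 5*sqrt(43)*pi/3698

Final answer: 5*sqrt(43)*pi/3698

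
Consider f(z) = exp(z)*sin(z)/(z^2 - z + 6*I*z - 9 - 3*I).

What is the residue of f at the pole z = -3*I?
Write f(z) = P(z)/Q(z) with P(z) = exp(z)*sin(z) and Q(z) = z^2 - z + 6*I*z - 9 - 3*I.
The denominator factors as Q(z) = (z - 1 + 3*I)*(z + 3*I), so z = -3*I is a simple zero of Q and P is analytic there; z = -3*I is therefore a simple pole and
  Res(f, z₀) = P(z₀)/Q'(z₀).

Q'(z) = 2*z - 1 + 6*I, so Q'(-3*I) = -1.
P(-3*I) = -I*exp(-3*I)*sinh(3).

Res(f, -3*I) = (-I*exp(-3*I)*sinh(3))/(-1) = I*exp(-3*I)*sinh(3)

Final answer: I*exp(-3*I)*sinh(3)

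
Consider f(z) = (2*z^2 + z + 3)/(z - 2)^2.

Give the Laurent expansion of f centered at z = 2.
13/(z - 2)^2 + 9/(z - 2) + 2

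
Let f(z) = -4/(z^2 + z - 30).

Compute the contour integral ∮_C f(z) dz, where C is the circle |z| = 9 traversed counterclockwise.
By the residue theorem, ∮_C f(z) dz = 2πi · (sum of the residues of f at the poles inside |z| = 9).

The denominator factors as (z + 6)*(z - 5), so the singularities of f are simple poles at z = -6, z = 5.
  |-6|² = 36 < 81 = 9², so this pole is inside the contour.
  |5|² = 25 < 81 = 9², so this pole is inside the contour.

With P(z) = -4 and Q(z) = z^2 + z - 30, each pole is simple, so Res(f, z₀) = P(z₀)/Q'(z₀) with Q'(z) = 2*z + 1.
  Res(f, -6) = P(-6)/Q'(-6) = (-4)/(-11) = 4/11
  Res(f, 5) = P(5)/Q'(5) = (-4)/(11) = -4/11

Sum of residues inside C: 0
∮_C f(z) dz = 2πi · (0) = 0

Final answer: 0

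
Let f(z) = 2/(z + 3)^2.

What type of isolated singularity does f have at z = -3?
Write f(z) = g(z)/(z + 3)^2 with g(z) = 2.
g is entire and g(-3) = 2 ≠ 0, so no factor of (z + 3) cancels: the Laurent expansion of f about z = -3 starts at the power -2, i.e. lim_{z→z₀} (z - z₀)^2 f(z) = 2 is finite and nonzero.
So z = -3 is a pole of order 2.

Final answer: pole of order 2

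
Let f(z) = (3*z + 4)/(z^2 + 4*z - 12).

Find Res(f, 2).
Write f(z) = P(z)/Q(z) with P(z) = 3*z + 4 and Q(z) = z^2 + 4*z - 12.
The denominator factors as Q(z) = (z + 6)*(z - 2), so z = 2 is a simple zero of Q and P is analytic there; z = 2 is therefore a simple pole and
  Res(f, z₀) = P(z₀)/Q'(z₀).

Q'(z) = 2*z + 4, so Q'(2) = 8.
P(2) = 10.

Res(f, 2) = (10)/(8) = 5/4

Final answer: 5/4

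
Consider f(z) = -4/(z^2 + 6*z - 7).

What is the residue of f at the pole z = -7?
1/2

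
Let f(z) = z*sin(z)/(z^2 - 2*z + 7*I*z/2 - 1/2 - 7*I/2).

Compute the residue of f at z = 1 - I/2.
Write f(z) = P(z)/Q(z) with P(z) = z*sin(z) and Q(z) = z^2 - 2*z + 7*I*z/2 - 1/2 - 7*I/2.
The denominator factors as Q(z) = (z - 1 + 3*I)*(z - 1 + I/2), so z = 1 - I/2 is a simple zero of Q and P is analytic there; z = 1 - I/2 is therefore a simple pole and
  Res(f, z₀) = P(z₀)/Q'(z₀).

Q'(z) = 2*z - 2 + 7*I/2, so Q'(1 - I/2) = 5*I/2.
P(1 - I/2) = (1 - I/2)*sin(1 - I/2).

Res(f, 1 - I/2) = ((1 - I/2)*sin(1 - I/2))/(5*I/2) = (-1/5 - 2*I/5)*sin(1 - I/2)

Final answer: (-1/5 - 2*I/5)*sin(1 - I/2)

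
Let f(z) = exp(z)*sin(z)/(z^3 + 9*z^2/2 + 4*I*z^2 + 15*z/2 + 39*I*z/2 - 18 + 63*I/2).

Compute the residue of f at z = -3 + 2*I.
Write f(z) = P(z)/Q(z) with P(z) = exp(z)*sin(z) and Q(z) = z^3 + 9*z^2/2 + 4*I*z^2 + 15*z/2 + 39*I*z/2 - 18 + 63*I/2.
The denominator factors as Q(z) = (z + 3 - 2*I)*(z + 3/2 + 3*I)*(z + 3*I), so z = -3 + 2*I is a simple zero of Q and P is analytic there; z = -3 + 2*I is therefore a simple pole and
  Res(f, z₀) = P(z₀)/Q'(z₀).

Q'(z) = 3*z^2 + 9*z + 8*I*z + 15/2 + 39*I/2, so Q'(-3 + 2*I) = -41/2 - 45*I/2.
P(-3 + 2*I) = -exp(-3 + 2*I)*sin(3 - 2*I).

Res(f, -3 + 2*I) = (-exp(-3 + 2*I)*sin(3 - 2*I))/(-41/2 - 45*I/2) = (41/1853 - 45*I/1853)*exp(-3 + 2*I)*sin(3 - 2*I)

Final answer: (41/1853 - 45*I/1853)*exp(-3 + 2*I)*sin(3 - 2*I)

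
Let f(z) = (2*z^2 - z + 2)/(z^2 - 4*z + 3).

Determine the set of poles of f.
The singularities of f are the zeros of the denominator. Factoring,
  z^2 - 4*z + 3 = (z - 3)*(z - 1)
so the candidates are z = 3, z = 1.

Check the numerator P(z) = 2*z^2 - z + 2 at each one:
  P(3) = 17 ≠ 0, so z = 3 is a (simple) pole.
  P(1) = 3 ≠ 0, so z = 1 is a (simple) pole.

Poles of f: {1, 3}

Final answer: {1, 3}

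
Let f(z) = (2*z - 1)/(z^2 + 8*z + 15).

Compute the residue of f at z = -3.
Write f(z) = P(z)/Q(z) with P(z) = 2*z - 1 and Q(z) = z^2 + 8*z + 15.
The denominator factors as Q(z) = (z + 3)*(z + 5), so z = -3 is a simple zero of Q and P is analytic there; z = -3 is therefore a simple pole and
  Res(f, z₀) = P(z₀)/Q'(z₀).

Q'(z) = 2*z + 8, so Q'(-3) = 2.
P(-3) = -7.

Res(f, -3) = (-7)/(2) = -7/2

Final answer: -7/2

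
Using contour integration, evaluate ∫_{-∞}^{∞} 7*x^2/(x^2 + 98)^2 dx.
Let f(z) = 7*z^2/(z^2 + 98)^2. The denominator has no real zeros and deg Q - deg P = 2 ≥ 2, so the integral of f over the upper semicircle |z| = R tends to 0 as R → ∞. Closing the contour in the upper half-plane,
  ∫_{-∞}^{∞} f(x) dx = 2πi · Σ Res(f, z_k)  over the poles with Im z_k > 0.

Zeros of the denominator: z^2 + 98 = 0 gives z = ±7*sqrt(2)*I.
Upper half-plane: z = 7*sqrt(2)*I (a pole of order 2).

Write f(z) = g(z)/(z - 7*sqrt(2)*I)^2 with g(z) = 7*z^2/(z + 7*sqrt(2)*I)^2. For a double pole, Res(f, z₀) = g'(z₀):
  g'(z) = 98*sqrt(2)*I*z/(z + 7*sqrt(2)*I)^3
  Res(f, 7*sqrt(2)*I) = g'(7*sqrt(2)*I) = -sqrt(2)*I/8

∫_{-∞}^{∞} f(x) dx = 2πi · (-sqrt(2)*I/8) = sqrt(2)*pi/4

Final answer: sqrt(2)*pi/4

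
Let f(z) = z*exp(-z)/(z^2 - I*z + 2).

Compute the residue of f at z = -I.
exp(I)/3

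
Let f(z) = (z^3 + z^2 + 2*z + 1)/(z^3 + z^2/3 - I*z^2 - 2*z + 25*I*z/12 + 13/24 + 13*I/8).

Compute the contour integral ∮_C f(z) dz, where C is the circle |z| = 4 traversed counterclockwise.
By the residue theorem, ∮_C f(z) dz = 2πi · (sum of the residues of f at the poles inside |z| = 4).

The denominator factors as (z - 3/2 + I/2)*(z + 1/3 - I/2)*(z + 3/2 - I), so the singularities of f are simple poles at z = 3/2 - I/2, z = -1/3 + I/2, z = -3/2 + I.
  |3/2 - I/2|² = 5/2 < 16 = 4², so this pole is inside the contour.
  |-1/3 + I/2|² = 13/36 < 16 = 4², so this pole is inside the contour.
  |-3/2 + I|² = 13/4 < 16 = 4², so this pole is inside the contour.

With P(z) = z^3 + z^2 + 2*z + 1 and Q(z) = z^3 + z^2/3 - I*z^2 - 2*z + 25*I*z/12 + 13/24 + 13*I/8, each pole is simple, so Res(f, z₀) = P(z₀)/Q'(z₀) with Q'(z) = 3*z^2 + 2*z/3 - 2*I*z - 2 + 25*I/12.
  Res(f, 3/2 - I/2) = P(3/2 - I/2)/Q'(3/2 - I/2) = (33/4 - 23*I/4)/(4 - 23*I/4) = 1057/785 + 391*I/785
  Res(f, -1/3 + I/2) = P(-1/3 + I/2)/Q'(-1/3 + I/2) = (11/27 + 17*I/24)/(-59/36 + 25*I/12) = 6283/54636 - 5209*I/18212
  Res(f, -3/2 + I) = P(-3/2 + I)/Q'(-3/2 + I) = (3/8 + 19*I/4)/(11/4 - 13*I/4) = -461/580 + 457*I/580

Sum of residues inside C: 2/3 + I
∮_C f(z) dz = 2πi · (2/3 + I) = pi*(-2 + 4*I/3)

Final answer: pi*(-2 + 4*I/3)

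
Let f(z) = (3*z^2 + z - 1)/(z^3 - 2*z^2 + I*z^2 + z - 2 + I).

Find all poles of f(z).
The singularities of f are the zeros of the denominator. Factoring,
  z^3 - 2*z^2 + I*z^2 + z - 2 + I = (z + I)*(z - 2 + I)*(z - I)
so the candidates are z = -I, z = 2 - I, z = I.

Check the numerator P(z) = 3*z^2 + z - 1 at each one:
  P(-I) = -4 - I ≠ 0, so z = -I is a (simple) pole.
  P(2 - I) = 10 - 13*I ≠ 0, so z = 2 - I is a (simple) pole.
  P(I) = -4 + I ≠ 0, so z = I is a (simple) pole.

Poles of f: {-I, I, 2 - I}

Final answer: {-I, I, 2 - I}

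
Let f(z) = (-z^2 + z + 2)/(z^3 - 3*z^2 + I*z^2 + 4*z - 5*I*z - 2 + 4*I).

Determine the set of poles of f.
The singularities of f are the zeros of the denominator. Factoring,
  z^3 - 3*z^2 + I*z^2 + 4*z - 5*I*z - 2 + 4*I = (z - 2 - I)*(z - 1)*(z + 2*I)
so the candidates are z = 2 + I, z = 1, z = -2*I.

Check the numerator P(z) = -z^2 + z + 2 at each one:
  P(2 + I) = 1 - 3*I ≠ 0, so z = 2 + I is a (simple) pole.
  P(1) = 2 ≠ 0, so z = 1 is a (simple) pole.
  P(-2*I) = 6 - 2*I ≠ 0, so z = -2*I is a (simple) pole.

Poles of f: {-2*I, 1, 2 + I}

Final answer: {-2*I, 1, 2 + I}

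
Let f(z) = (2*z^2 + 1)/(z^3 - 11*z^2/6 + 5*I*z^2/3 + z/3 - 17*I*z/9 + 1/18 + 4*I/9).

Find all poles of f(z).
The singularities of f are the zeros of the denominator. Factoring,
  z^3 - 11*z^2/6 + 5*I*z^2/3 + z/3 - 17*I*z/9 + 1/18 + 4*I/9 = (z - 1/3)*(z - 1 + 2*I/3)*(z - 1/2 + I)
so the candidates are z = 1/3, z = 1 - 2*I/3, z = 1/2 - I.

Check the numerator P(z) = 2*z^2 + 1 at each one:
  P(1/3) = 11/9 ≠ 0, so z = 1/3 is a (simple) pole.
  P(1 - 2*I/3) = 19/9 - 8*I/3 ≠ 0, so z = 1 - 2*I/3 is a (simple) pole.
  P(1/2 - I) = -1/2 - 2*I ≠ 0, so z = 1/2 - I is a (simple) pole.

Poles of f: {1/3, 1/2 - I, 1 - 2*I/3}

Final answer: {1/3, 1/2 - I, 1 - 2*I/3}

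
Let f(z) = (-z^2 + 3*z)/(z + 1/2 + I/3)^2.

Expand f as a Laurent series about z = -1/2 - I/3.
Put w = z - (-1/2 - I/3), i.e. z = w - 1/2 - I/3. The denominator is w^2, so it suffices to rewrite the numerator in powers of w.

P(z) = -z^2 + 3*z
P(w - 1/2 - I/3) = -59/36 - 4*I/3 + (4 + 2*I/3)*w - w^2

Dividing each term by w^2:
  f = (-59/36 - 4*I/3)/w^2 + (4 + 2*I/3)/w - 1

Substituting back w = z + 1/2 + I/3:
  f(z) = (-59/36 - 4*I/3)/(z + 1/2 + I/3)^2 + (4 + 2*I/3)/(z + 1/2 + I/3) - 1

The series is finite because the numerator is a polynomial; the negative powers form the principal part, and the coefficient of 1/(z + 1/2 + I/3) gives Res(f, -1/2 - I/3) = 4 + 2*I/3.

Final answer: (-59/36 - 4*I/3)/(z + 1/2 + I/3)^2 + (4 + 2*I/3)/(z + 1/2 + I/3) - 1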